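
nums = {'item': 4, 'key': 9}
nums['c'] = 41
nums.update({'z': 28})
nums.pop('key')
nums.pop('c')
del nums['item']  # {'z': 28}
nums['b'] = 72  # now {'z': 28, 'b': 72}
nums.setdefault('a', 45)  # 45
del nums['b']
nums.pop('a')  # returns 45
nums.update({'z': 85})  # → {'z': 85}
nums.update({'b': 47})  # {'z': 85, 'b': 47}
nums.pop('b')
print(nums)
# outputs {'z': 85}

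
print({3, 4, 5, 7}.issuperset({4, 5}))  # True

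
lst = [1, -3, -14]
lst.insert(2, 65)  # [1, -3, 65, -14]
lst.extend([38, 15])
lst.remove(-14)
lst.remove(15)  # [1, -3, 65, 38]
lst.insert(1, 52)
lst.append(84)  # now [1, 52, -3, 65, 38, 84]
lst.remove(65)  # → [1, 52, -3, 38, 84]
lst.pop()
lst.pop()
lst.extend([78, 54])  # [1, 52, -3, 78, 54]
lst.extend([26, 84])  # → [1, 52, -3, 78, 54, 26, 84]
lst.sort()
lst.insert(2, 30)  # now [-3, 1, 30, 26, 52, 54, 78, 84]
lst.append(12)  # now [-3, 1, 30, 26, 52, 54, 78, 84, 12]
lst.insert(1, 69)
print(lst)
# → [-3, 69, 1, 30, 26, 52, 54, 78, 84, 12]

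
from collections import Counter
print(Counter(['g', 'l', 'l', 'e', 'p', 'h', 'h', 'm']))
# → Counter({'l': 2, 'h': 2, 'g': 1, 'e': 1, 'p': 1, 'm': 1})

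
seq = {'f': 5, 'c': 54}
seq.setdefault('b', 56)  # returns 56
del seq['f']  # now {'c': 54, 'b': 56}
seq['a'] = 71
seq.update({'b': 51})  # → {'c': 54, 'b': 51, 'a': 71}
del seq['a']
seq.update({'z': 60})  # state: {'c': 54, 'b': 51, 'z': 60}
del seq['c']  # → {'b': 51, 'z': 60}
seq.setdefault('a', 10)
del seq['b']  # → {'z': 60, 'a': 10}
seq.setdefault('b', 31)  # 31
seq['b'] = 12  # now {'z': 60, 'a': 10, 'b': 12}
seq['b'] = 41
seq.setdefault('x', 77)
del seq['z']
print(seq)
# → {'a': 10, 'b': 41, 'x': 77}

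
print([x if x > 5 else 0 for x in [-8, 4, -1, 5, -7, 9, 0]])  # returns [0, 0, 0, 0, 0, 9, 0]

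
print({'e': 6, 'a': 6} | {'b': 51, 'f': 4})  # {'e': 6, 'a': 6, 'b': 51, 'f': 4}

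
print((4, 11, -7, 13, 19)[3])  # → 13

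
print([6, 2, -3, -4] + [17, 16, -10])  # [6, 2, -3, -4, 17, 16, -10]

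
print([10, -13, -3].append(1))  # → None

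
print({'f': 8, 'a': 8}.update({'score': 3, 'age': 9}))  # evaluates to None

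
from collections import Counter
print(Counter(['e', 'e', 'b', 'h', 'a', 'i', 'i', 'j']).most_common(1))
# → [('e', 2)]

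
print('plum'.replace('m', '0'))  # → plu0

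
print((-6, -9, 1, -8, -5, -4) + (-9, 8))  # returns (-6, -9, 1, -8, -5, -4, -9, 8)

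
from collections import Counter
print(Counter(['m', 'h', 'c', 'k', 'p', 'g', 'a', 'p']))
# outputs Counter({'p': 2, 'm': 1, 'h': 1, 'c': 1, 'k': 1, 'g': 1, 'a': 1})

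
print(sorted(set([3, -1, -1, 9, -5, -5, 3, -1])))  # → [-5, -1, 3, 9]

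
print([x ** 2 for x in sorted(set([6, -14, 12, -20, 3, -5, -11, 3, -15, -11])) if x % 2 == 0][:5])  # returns [400, 196, 36, 144]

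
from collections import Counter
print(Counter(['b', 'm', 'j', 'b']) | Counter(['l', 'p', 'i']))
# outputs Counter({'b': 2, 'm': 1, 'j': 1, 'l': 1, 'p': 1, 'i': 1})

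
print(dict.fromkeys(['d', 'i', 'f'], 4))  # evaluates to {'d': 4, 'i': 4, 'f': 4}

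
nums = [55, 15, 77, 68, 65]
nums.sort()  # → [15, 55, 65, 68, 77]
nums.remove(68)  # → [15, 55, 65, 77]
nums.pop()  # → 77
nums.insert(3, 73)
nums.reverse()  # [73, 65, 55, 15]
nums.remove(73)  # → [65, 55, 15]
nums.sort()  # [15, 55, 65]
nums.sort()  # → [15, 55, 65]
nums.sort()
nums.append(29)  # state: [15, 55, 65, 29]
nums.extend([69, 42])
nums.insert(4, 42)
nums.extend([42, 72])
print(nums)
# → [15, 55, 65, 29, 42, 69, 42, 42, 72]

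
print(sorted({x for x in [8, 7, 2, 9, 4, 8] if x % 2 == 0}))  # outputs [2, 4, 8]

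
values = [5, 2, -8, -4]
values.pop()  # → -4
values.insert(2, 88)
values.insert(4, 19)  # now [5, 2, 88, -8, 19]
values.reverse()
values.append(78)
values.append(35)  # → [19, -8, 88, 2, 5, 78, 35]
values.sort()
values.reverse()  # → [88, 78, 35, 19, 5, 2, -8]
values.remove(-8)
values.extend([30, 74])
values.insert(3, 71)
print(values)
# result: [88, 78, 35, 71, 19, 5, 2, 30, 74]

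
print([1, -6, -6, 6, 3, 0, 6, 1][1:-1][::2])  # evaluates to [-6, 6, 0]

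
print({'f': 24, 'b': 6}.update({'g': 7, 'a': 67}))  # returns None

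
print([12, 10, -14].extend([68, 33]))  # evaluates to None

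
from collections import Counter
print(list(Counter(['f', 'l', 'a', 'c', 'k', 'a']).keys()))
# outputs ['f', 'l', 'a', 'c', 'k']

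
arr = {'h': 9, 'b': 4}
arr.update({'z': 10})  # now {'h': 9, 'b': 4, 'z': 10}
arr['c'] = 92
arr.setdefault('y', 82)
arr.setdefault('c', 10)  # 92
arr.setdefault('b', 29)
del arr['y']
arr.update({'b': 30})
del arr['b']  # {'h': 9, 'z': 10, 'c': 92}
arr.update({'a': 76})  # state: {'h': 9, 'z': 10, 'c': 92, 'a': 76}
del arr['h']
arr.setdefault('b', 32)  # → 32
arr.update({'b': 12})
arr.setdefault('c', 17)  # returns 92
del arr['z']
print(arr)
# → {'c': 92, 'a': 76, 'b': 12}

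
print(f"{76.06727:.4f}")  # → 76.0673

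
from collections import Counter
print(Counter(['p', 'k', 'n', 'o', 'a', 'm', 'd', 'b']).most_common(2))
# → [('p', 1), ('k', 1)]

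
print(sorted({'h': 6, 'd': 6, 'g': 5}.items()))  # [('d', 6), ('g', 5), ('h', 6)]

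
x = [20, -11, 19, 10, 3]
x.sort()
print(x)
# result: [-11, 3, 10, 19, 20]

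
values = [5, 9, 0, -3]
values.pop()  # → -3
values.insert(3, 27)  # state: [5, 9, 0, 27]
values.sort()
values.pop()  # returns 27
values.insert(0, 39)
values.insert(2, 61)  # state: [39, 0, 61, 5, 9]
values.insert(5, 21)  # [39, 0, 61, 5, 9, 21]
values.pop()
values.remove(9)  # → [39, 0, 61, 5]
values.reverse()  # [5, 61, 0, 39]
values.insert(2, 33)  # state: [5, 61, 33, 0, 39]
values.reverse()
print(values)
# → [39, 0, 33, 61, 5]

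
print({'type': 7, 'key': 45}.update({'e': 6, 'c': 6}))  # None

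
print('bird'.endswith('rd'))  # True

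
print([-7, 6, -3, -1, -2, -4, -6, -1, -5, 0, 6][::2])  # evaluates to [-7, -3, -2, -6, -5, 6]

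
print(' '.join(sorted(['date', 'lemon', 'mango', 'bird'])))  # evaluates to bird date lemon mango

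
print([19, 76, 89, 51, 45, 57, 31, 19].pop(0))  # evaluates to 19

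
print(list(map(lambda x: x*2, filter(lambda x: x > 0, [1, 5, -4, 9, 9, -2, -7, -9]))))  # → [2, 10, 18, 18]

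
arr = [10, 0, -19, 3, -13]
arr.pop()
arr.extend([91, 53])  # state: [10, 0, -19, 3, 91, 53]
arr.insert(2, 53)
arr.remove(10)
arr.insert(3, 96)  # [0, 53, -19, 96, 3, 91, 53]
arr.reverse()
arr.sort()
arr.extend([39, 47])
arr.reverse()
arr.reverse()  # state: [-19, 0, 3, 53, 53, 91, 96, 39, 47]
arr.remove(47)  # [-19, 0, 3, 53, 53, 91, 96, 39]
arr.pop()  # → 39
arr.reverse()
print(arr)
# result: [96, 91, 53, 53, 3, 0, -19]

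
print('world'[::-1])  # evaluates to dlrow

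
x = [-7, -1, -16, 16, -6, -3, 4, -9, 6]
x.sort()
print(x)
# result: [-16, -9, -7, -6, -3, -1, 4, 6, 16]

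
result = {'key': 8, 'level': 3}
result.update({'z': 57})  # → {'key': 8, 'level': 3, 'z': 57}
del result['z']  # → {'key': 8, 'level': 3}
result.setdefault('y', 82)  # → 82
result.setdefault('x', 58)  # 58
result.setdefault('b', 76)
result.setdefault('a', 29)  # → 29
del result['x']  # {'key': 8, 'level': 3, 'y': 82, 'b': 76, 'a': 29}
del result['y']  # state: {'key': 8, 'level': 3, 'b': 76, 'a': 29}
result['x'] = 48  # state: {'key': 8, 'level': 3, 'b': 76, 'a': 29, 'x': 48}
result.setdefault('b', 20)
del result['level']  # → {'key': 8, 'b': 76, 'a': 29, 'x': 48}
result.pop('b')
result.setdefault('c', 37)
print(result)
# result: {'key': 8, 'a': 29, 'x': 48, 'c': 37}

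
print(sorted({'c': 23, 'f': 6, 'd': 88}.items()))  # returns [('c', 23), ('d', 88), ('f', 6)]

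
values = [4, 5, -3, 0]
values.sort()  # [-3, 0, 4, 5]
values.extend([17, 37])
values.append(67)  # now [-3, 0, 4, 5, 17, 37, 67]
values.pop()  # 67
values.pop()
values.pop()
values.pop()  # 5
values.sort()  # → [-3, 0, 4]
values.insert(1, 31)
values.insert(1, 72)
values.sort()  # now [-3, 0, 4, 31, 72]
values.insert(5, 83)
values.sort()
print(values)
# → [-3, 0, 4, 31, 72, 83]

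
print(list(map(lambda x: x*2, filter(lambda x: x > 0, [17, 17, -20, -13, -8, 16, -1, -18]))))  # [34, 34, 32]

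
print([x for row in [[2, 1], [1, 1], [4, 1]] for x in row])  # [2, 1, 1, 1, 4, 1]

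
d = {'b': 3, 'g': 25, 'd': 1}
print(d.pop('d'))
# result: 1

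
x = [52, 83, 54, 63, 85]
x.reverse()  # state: [85, 63, 54, 83, 52]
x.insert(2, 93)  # [85, 63, 93, 54, 83, 52]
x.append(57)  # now [85, 63, 93, 54, 83, 52, 57]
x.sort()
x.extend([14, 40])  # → [52, 54, 57, 63, 83, 85, 93, 14, 40]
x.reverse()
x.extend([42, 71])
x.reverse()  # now [71, 42, 52, 54, 57, 63, 83, 85, 93, 14, 40]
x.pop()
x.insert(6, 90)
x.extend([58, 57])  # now [71, 42, 52, 54, 57, 63, 90, 83, 85, 93, 14, 58, 57]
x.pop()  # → 57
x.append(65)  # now [71, 42, 52, 54, 57, 63, 90, 83, 85, 93, 14, 58, 65]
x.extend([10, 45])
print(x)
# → [71, 42, 52, 54, 57, 63, 90, 83, 85, 93, 14, 58, 65, 10, 45]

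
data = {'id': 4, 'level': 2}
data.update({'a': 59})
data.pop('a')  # 59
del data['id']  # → {'level': 2}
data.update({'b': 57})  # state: {'level': 2, 'b': 57}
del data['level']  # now {'b': 57}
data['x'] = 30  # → {'b': 57, 'x': 30}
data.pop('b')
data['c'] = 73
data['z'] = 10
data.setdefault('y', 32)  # 32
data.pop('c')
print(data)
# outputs {'x': 30, 'z': 10, 'y': 32}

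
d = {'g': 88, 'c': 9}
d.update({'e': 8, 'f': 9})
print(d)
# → {'g': 88, 'c': 9, 'e': 8, 'f': 9}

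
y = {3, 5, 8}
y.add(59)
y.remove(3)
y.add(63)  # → {5, 8, 59, 63}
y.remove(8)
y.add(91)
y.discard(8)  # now {5, 59, 63, 91}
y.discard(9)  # {5, 59, 63, 91}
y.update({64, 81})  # {5, 59, 63, 64, 81, 91}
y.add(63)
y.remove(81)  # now {5, 59, 63, 64, 91}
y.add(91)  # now {5, 59, 63, 64, 91}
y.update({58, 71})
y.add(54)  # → {5, 54, 58, 59, 63, 64, 71, 91}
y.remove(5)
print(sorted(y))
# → [54, 58, 59, 63, 64, 71, 91]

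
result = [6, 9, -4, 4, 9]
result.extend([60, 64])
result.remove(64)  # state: [6, 9, -4, 4, 9, 60]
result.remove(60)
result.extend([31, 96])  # [6, 9, -4, 4, 9, 31, 96]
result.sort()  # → [-4, 4, 6, 9, 9, 31, 96]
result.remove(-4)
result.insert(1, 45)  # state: [4, 45, 6, 9, 9, 31, 96]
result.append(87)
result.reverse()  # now [87, 96, 31, 9, 9, 6, 45, 4]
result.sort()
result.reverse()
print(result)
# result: [96, 87, 45, 31, 9, 9, 6, 4]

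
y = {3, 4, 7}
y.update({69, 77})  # {3, 4, 7, 69, 77}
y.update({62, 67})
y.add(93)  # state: {3, 4, 7, 62, 67, 69, 77, 93}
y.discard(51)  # {3, 4, 7, 62, 67, 69, 77, 93}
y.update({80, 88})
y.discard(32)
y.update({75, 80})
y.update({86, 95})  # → {3, 4, 7, 62, 67, 69, 75, 77, 80, 86, 88, 93, 95}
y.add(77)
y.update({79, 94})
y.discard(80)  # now {3, 4, 7, 62, 67, 69, 75, 77, 79, 86, 88, 93, 94, 95}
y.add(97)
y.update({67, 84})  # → {3, 4, 7, 62, 67, 69, 75, 77, 79, 84, 86, 88, 93, 94, 95, 97}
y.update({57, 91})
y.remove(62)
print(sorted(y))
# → [3, 4, 7, 57, 67, 69, 75, 77, 79, 84, 86, 88, 91, 93, 94, 95, 97]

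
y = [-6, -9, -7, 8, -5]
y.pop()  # -5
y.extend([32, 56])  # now [-6, -9, -7, 8, 32, 56]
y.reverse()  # [56, 32, 8, -7, -9, -6]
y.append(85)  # [56, 32, 8, -7, -9, -6, 85]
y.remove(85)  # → [56, 32, 8, -7, -9, -6]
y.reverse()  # [-6, -9, -7, 8, 32, 56]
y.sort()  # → [-9, -7, -6, 8, 32, 56]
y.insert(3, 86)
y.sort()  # [-9, -7, -6, 8, 32, 56, 86]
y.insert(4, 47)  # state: [-9, -7, -6, 8, 47, 32, 56, 86]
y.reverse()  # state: [86, 56, 32, 47, 8, -6, -7, -9]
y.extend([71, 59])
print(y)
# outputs [86, 56, 32, 47, 8, -6, -7, -9, 71, 59]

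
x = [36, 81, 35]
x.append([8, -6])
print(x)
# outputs [36, 81, 35, [8, -6]]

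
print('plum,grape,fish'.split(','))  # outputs ['plum', 'grape', 'fish']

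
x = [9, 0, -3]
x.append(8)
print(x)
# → [9, 0, -3, 8]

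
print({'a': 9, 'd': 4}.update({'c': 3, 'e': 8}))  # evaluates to None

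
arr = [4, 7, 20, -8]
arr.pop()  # -8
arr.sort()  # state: [4, 7, 20]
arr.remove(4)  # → [7, 20]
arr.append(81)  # [7, 20, 81]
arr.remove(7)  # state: [20, 81]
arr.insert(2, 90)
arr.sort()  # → [20, 81, 90]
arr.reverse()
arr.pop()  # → 20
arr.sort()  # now [81, 90]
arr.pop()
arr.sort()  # [81]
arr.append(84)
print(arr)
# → [81, 84]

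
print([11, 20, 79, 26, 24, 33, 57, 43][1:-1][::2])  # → [20, 26, 33]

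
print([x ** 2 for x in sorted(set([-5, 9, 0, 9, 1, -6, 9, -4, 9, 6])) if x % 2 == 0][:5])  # [36, 16, 0, 36]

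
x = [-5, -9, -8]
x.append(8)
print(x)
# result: [-5, -9, -8, 8]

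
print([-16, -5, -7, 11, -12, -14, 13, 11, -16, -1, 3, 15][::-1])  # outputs [15, 3, -1, -16, 11, 13, -14, -12, 11, -7, -5, -16]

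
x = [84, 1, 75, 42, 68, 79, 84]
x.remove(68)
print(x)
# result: [84, 1, 75, 42, 79, 84]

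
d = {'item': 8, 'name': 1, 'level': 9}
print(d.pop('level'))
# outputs 9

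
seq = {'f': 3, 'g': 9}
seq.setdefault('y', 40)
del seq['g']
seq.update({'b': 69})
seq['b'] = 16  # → {'f': 3, 'y': 40, 'b': 16}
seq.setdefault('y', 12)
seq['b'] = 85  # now {'f': 3, 'y': 40, 'b': 85}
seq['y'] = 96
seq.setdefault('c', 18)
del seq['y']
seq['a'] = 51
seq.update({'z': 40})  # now {'f': 3, 'b': 85, 'c': 18, 'a': 51, 'z': 40}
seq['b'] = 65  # {'f': 3, 'b': 65, 'c': 18, 'a': 51, 'z': 40}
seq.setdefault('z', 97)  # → 40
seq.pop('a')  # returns 51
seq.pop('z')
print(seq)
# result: {'f': 3, 'b': 65, 'c': 18}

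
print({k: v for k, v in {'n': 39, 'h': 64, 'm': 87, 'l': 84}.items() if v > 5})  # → {'n': 39, 'h': 64, 'm': 87, 'l': 84}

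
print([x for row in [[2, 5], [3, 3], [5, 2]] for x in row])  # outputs [2, 5, 3, 3, 5, 2]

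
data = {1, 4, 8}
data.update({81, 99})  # {1, 4, 8, 81, 99}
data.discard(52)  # {1, 4, 8, 81, 99}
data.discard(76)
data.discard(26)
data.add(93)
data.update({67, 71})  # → {1, 4, 8, 67, 71, 81, 93, 99}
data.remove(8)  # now {1, 4, 67, 71, 81, 93, 99}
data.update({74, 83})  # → {1, 4, 67, 71, 74, 81, 83, 93, 99}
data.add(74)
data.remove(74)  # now {1, 4, 67, 71, 81, 83, 93, 99}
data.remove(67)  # {1, 4, 71, 81, 83, 93, 99}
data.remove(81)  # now {1, 4, 71, 83, 93, 99}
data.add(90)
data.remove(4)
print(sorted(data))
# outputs [1, 71, 83, 90, 93, 99]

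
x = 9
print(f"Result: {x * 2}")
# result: Result: 18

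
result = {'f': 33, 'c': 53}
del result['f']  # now {'c': 53}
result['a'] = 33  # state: {'c': 53, 'a': 33}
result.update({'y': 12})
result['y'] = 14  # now {'c': 53, 'a': 33, 'y': 14}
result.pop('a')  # 33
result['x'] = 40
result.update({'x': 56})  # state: {'c': 53, 'y': 14, 'x': 56}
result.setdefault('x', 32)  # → 56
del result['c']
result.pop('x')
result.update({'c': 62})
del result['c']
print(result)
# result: {'y': 14}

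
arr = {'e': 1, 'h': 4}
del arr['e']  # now {'h': 4}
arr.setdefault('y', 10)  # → 10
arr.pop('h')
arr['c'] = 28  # {'y': 10, 'c': 28}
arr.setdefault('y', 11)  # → 10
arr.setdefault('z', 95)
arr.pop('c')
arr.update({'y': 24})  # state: {'y': 24, 'z': 95}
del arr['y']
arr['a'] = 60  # {'z': 95, 'a': 60}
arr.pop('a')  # 60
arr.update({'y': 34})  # {'z': 95, 'y': 34}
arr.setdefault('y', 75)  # 34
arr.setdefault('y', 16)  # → 34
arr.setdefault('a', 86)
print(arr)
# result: {'z': 95, 'y': 34, 'a': 86}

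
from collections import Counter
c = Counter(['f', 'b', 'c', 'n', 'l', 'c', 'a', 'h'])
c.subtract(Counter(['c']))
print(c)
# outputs Counter({'f': 1, 'b': 1, 'c': 1, 'n': 1, 'l': 1, 'a': 1, 'h': 1})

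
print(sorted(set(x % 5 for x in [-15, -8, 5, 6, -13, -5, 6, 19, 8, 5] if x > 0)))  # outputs [0, 1, 3, 4]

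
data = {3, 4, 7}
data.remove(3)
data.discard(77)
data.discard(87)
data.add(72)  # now {4, 7, 72}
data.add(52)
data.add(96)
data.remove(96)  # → {4, 7, 52, 72}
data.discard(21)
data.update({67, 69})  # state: {4, 7, 52, 67, 69, 72}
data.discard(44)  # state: {4, 7, 52, 67, 69, 72}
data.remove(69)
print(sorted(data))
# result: [4, 7, 52, 67, 72]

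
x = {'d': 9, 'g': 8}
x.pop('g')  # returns 8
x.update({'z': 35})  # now {'d': 9, 'z': 35}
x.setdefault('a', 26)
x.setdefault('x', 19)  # 19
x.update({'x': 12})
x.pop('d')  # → 9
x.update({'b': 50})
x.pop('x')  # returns 12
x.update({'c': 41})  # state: {'z': 35, 'a': 26, 'b': 50, 'c': 41}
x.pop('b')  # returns 50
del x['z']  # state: {'a': 26, 'c': 41}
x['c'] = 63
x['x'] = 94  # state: {'a': 26, 'c': 63, 'x': 94}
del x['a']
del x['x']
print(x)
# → {'c': 63}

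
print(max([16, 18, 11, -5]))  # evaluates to 18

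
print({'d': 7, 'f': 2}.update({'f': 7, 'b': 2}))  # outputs None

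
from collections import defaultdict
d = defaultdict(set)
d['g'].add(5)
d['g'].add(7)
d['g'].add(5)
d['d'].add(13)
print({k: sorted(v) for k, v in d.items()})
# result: {'g': [5, 7], 'd': [13]}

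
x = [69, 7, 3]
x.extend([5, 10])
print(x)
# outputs [69, 7, 3, 5, 10]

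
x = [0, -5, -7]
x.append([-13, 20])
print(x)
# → [0, -5, -7, [-13, 20]]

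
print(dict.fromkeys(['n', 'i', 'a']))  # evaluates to {'n': None, 'i': None, 'a': None}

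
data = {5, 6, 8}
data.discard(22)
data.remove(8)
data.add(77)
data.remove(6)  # {5, 77}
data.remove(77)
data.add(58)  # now {5, 58}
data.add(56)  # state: {5, 56, 58}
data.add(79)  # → {5, 56, 58, 79}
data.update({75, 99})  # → {5, 56, 58, 75, 79, 99}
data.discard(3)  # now {5, 56, 58, 75, 79, 99}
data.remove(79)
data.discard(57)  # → {5, 56, 58, 75, 99}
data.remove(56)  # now {5, 58, 75, 99}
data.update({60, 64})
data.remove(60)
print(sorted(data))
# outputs [5, 58, 64, 75, 99]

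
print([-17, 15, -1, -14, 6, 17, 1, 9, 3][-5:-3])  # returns [6, 17]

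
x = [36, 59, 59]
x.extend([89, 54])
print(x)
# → [36, 59, 59, 89, 54]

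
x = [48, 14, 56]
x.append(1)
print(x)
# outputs [48, 14, 56, 1]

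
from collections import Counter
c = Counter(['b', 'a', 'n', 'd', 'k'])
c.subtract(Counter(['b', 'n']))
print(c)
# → Counter({'a': 1, 'd': 1, 'k': 1, 'b': 0, 'n': 0})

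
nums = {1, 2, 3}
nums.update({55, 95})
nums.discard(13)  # {1, 2, 3, 55, 95}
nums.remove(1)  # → {2, 3, 55, 95}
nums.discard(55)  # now {2, 3, 95}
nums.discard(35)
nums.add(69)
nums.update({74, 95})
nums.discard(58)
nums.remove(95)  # {2, 3, 69, 74}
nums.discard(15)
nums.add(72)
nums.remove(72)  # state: {2, 3, 69, 74}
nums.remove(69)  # {2, 3, 74}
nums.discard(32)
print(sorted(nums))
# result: [2, 3, 74]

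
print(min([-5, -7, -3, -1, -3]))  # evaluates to -7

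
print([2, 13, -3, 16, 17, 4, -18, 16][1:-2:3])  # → [13, 17]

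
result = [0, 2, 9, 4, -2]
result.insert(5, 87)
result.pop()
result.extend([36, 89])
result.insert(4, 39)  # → [0, 2, 9, 4, 39, -2, 36, 89]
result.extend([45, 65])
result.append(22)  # [0, 2, 9, 4, 39, -2, 36, 89, 45, 65, 22]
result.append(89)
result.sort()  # [-2, 0, 2, 4, 9, 22, 36, 39, 45, 65, 89, 89]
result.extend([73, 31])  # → [-2, 0, 2, 4, 9, 22, 36, 39, 45, 65, 89, 89, 73, 31]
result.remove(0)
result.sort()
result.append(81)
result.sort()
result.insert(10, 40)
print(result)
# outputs [-2, 2, 4, 9, 22, 31, 36, 39, 45, 65, 40, 73, 81, 89, 89]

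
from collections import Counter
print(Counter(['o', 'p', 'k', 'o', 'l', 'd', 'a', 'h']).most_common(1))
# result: [('o', 2)]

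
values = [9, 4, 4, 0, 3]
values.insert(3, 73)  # [9, 4, 4, 73, 0, 3]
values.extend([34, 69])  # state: [9, 4, 4, 73, 0, 3, 34, 69]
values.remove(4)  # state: [9, 4, 73, 0, 3, 34, 69]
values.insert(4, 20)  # [9, 4, 73, 0, 20, 3, 34, 69]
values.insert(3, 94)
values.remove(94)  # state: [9, 4, 73, 0, 20, 3, 34, 69]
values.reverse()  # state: [69, 34, 3, 20, 0, 73, 4, 9]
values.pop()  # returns 9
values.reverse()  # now [4, 73, 0, 20, 3, 34, 69]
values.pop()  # 69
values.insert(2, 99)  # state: [4, 73, 99, 0, 20, 3, 34]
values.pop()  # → 34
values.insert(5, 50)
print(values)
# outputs [4, 73, 99, 0, 20, 50, 3]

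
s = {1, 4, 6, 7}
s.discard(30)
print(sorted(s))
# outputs [1, 4, 6, 7]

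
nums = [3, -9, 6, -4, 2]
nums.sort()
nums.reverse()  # [6, 3, 2, -4, -9]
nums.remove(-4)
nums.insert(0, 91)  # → [91, 6, 3, 2, -9]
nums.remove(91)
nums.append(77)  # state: [6, 3, 2, -9, 77]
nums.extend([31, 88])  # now [6, 3, 2, -9, 77, 31, 88]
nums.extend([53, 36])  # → [6, 3, 2, -9, 77, 31, 88, 53, 36]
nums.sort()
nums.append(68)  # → [-9, 2, 3, 6, 31, 36, 53, 77, 88, 68]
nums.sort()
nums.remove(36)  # [-9, 2, 3, 6, 31, 53, 68, 77, 88]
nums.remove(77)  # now [-9, 2, 3, 6, 31, 53, 68, 88]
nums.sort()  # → [-9, 2, 3, 6, 31, 53, 68, 88]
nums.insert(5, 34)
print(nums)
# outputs [-9, 2, 3, 6, 31, 34, 53, 68, 88]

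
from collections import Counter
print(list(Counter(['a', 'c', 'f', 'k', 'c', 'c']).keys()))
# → ['a', 'c', 'f', 'k']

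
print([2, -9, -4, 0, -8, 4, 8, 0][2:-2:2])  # [-4, -8]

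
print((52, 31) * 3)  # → (52, 31, 52, 31, 52, 31)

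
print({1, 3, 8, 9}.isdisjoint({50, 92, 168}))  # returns True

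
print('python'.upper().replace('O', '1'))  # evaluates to PYTH1N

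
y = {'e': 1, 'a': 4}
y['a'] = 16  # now {'e': 1, 'a': 16}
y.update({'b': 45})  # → {'e': 1, 'a': 16, 'b': 45}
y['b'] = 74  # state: {'e': 1, 'a': 16, 'b': 74}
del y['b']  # {'e': 1, 'a': 16}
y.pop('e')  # 1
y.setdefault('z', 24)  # 24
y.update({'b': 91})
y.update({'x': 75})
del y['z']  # {'a': 16, 'b': 91, 'x': 75}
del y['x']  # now {'a': 16, 'b': 91}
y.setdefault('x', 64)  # 64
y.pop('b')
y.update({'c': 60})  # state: {'a': 16, 'x': 64, 'c': 60}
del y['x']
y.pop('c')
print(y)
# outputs {'a': 16}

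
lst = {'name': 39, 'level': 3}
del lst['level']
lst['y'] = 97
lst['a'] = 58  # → {'name': 39, 'y': 97, 'a': 58}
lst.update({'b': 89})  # {'name': 39, 'y': 97, 'a': 58, 'b': 89}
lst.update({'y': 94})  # {'name': 39, 'y': 94, 'a': 58, 'b': 89}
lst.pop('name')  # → 39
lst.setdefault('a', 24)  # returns 58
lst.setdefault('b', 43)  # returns 89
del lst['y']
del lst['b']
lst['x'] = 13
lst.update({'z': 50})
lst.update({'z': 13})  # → {'a': 58, 'x': 13, 'z': 13}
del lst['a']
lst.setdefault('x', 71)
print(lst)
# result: {'x': 13, 'z': 13}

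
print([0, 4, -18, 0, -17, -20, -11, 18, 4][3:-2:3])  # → [0, -11]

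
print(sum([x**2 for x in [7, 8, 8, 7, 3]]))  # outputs 235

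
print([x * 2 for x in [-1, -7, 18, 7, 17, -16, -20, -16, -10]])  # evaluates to [-2, -14, 36, 14, 34, -32, -40, -32, -20]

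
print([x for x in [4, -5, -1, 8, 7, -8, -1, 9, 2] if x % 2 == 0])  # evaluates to [4, 8, -8, 2]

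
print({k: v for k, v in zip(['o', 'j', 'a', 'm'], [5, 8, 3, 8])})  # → {'o': 5, 'j': 8, 'a': 3, 'm': 8}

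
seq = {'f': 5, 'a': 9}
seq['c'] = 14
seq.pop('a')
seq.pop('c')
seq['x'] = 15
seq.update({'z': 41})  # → {'f': 5, 'x': 15, 'z': 41}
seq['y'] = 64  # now {'f': 5, 'x': 15, 'z': 41, 'y': 64}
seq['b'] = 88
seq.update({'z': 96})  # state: {'f': 5, 'x': 15, 'z': 96, 'y': 64, 'b': 88}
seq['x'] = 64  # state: {'f': 5, 'x': 64, 'z': 96, 'y': 64, 'b': 88}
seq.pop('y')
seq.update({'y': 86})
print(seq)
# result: {'f': 5, 'x': 64, 'z': 96, 'b': 88, 'y': 86}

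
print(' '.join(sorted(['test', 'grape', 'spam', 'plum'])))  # grape plum spam test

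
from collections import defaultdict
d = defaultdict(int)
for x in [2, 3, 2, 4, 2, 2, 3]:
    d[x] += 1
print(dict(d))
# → {2: 4, 3: 2, 4: 1}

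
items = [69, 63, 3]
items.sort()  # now [3, 63, 69]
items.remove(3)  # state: [63, 69]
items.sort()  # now [63, 69]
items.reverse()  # [69, 63]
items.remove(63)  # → [69]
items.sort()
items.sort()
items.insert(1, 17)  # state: [69, 17]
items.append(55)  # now [69, 17, 55]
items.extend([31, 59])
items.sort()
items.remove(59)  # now [17, 31, 55, 69]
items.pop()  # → 69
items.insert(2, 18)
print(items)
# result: [17, 31, 18, 55]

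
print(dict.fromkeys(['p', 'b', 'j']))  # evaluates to {'p': None, 'b': None, 'j': None}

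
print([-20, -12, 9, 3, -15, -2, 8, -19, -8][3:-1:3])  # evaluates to [3, 8]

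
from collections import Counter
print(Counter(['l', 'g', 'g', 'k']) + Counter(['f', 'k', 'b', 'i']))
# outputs Counter({'g': 2, 'k': 2, 'l': 1, 'f': 1, 'b': 1, 'i': 1})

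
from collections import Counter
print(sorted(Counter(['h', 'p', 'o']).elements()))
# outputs ['h', 'o', 'p']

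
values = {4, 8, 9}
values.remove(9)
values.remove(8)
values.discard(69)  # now {4}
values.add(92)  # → {4, 92}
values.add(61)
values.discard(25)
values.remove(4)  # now {61, 92}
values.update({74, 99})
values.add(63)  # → {61, 63, 74, 92, 99}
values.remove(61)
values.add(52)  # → {52, 63, 74, 92, 99}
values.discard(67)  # {52, 63, 74, 92, 99}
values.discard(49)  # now {52, 63, 74, 92, 99}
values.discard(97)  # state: {52, 63, 74, 92, 99}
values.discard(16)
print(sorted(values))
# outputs [52, 63, 74, 92, 99]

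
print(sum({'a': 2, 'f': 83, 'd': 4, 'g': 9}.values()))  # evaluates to 98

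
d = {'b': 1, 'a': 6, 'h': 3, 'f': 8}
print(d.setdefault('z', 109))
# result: 109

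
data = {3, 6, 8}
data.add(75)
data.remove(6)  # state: {3, 8, 75}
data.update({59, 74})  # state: {3, 8, 59, 74, 75}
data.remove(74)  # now {3, 8, 59, 75}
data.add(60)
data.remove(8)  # {3, 59, 60, 75}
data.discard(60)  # {3, 59, 75}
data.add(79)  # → {3, 59, 75, 79}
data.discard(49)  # {3, 59, 75, 79}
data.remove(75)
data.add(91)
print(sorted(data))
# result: [3, 59, 79, 91]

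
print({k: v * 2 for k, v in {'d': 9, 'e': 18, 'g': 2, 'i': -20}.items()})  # {'d': 18, 'e': 36, 'g': 4, 'i': -40}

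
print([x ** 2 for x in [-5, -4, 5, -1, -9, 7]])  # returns [25, 16, 25, 1, 81, 49]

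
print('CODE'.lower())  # code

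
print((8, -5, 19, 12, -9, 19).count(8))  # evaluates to 1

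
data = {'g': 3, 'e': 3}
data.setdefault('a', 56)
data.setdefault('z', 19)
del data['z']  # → {'g': 3, 'e': 3, 'a': 56}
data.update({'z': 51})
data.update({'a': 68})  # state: {'g': 3, 'e': 3, 'a': 68, 'z': 51}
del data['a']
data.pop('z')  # 51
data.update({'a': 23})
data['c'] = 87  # {'g': 3, 'e': 3, 'a': 23, 'c': 87}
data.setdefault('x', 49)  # 49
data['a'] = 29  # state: {'g': 3, 'e': 3, 'a': 29, 'c': 87, 'x': 49}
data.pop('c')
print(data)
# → {'g': 3, 'e': 3, 'a': 29, 'x': 49}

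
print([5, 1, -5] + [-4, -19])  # [5, 1, -5, -4, -19]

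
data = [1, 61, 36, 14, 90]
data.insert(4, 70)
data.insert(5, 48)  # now [1, 61, 36, 14, 70, 48, 90]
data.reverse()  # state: [90, 48, 70, 14, 36, 61, 1]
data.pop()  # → 1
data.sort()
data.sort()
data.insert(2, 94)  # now [14, 36, 94, 48, 61, 70, 90]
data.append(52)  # [14, 36, 94, 48, 61, 70, 90, 52]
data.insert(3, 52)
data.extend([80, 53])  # [14, 36, 94, 52, 48, 61, 70, 90, 52, 80, 53]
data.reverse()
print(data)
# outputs [53, 80, 52, 90, 70, 61, 48, 52, 94, 36, 14]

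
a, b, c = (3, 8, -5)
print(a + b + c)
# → 6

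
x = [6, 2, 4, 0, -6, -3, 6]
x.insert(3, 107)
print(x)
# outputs [6, 2, 4, 107, 0, -6, -3, 6]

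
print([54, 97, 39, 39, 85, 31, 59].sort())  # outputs None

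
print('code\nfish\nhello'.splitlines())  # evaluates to ['code', 'fish', 'hello']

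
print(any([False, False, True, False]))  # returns True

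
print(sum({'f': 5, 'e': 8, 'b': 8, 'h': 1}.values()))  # 22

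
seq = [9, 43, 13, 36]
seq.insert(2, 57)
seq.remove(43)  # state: [9, 57, 13, 36]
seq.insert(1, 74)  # [9, 74, 57, 13, 36]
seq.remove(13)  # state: [9, 74, 57, 36]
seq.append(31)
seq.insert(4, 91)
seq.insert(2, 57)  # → [9, 74, 57, 57, 36, 91, 31]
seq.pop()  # 31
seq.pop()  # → 91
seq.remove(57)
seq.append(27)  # [9, 74, 57, 36, 27]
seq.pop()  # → 27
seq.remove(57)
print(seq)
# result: [9, 74, 36]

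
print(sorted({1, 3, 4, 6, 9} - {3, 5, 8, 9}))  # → [1, 4, 6]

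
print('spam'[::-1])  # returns maps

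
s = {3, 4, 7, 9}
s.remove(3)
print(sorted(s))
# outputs [4, 7, 9]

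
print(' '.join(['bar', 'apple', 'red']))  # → bar apple red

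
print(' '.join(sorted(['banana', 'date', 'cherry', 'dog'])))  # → banana cherry date dog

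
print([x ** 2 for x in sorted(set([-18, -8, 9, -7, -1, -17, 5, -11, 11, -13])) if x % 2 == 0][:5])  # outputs [324, 64]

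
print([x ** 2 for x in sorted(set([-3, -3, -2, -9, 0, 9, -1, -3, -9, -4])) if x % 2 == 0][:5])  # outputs [16, 4, 0]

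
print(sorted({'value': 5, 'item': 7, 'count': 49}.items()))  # [('count', 49), ('item', 7), ('value', 5)]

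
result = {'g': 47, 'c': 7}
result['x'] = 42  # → {'g': 47, 'c': 7, 'x': 42}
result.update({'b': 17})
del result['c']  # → {'g': 47, 'x': 42, 'b': 17}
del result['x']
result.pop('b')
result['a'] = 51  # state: {'g': 47, 'a': 51}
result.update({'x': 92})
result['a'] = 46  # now {'g': 47, 'a': 46, 'x': 92}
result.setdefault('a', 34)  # 46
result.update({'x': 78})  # {'g': 47, 'a': 46, 'x': 78}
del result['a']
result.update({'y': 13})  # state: {'g': 47, 'x': 78, 'y': 13}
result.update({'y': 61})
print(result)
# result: {'g': 47, 'x': 78, 'y': 61}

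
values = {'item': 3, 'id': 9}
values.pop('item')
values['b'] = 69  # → {'id': 9, 'b': 69}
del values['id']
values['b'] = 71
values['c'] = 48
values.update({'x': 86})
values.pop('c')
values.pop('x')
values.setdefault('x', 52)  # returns 52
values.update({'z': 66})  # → {'b': 71, 'x': 52, 'z': 66}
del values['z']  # {'b': 71, 'x': 52}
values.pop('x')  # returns 52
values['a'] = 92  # {'b': 71, 'a': 92}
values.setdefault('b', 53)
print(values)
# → {'b': 71, 'a': 92}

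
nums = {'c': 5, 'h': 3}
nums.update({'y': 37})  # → {'c': 5, 'h': 3, 'y': 37}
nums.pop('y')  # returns 37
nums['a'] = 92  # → {'c': 5, 'h': 3, 'a': 92}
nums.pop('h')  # 3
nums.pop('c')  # 5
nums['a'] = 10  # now {'a': 10}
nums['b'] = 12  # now {'a': 10, 'b': 12}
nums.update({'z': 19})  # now {'a': 10, 'b': 12, 'z': 19}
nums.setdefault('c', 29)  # 29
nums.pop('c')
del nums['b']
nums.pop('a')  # 10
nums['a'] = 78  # {'z': 19, 'a': 78}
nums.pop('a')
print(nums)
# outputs {'z': 19}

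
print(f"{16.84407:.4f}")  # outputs 16.8441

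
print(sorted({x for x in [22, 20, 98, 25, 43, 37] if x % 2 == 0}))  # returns [20, 22, 98]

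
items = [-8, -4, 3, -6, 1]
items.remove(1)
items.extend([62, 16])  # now [-8, -4, 3, -6, 62, 16]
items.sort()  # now [-8, -6, -4, 3, 16, 62]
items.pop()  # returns 62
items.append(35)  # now [-8, -6, -4, 3, 16, 35]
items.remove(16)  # [-8, -6, -4, 3, 35]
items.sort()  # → [-8, -6, -4, 3, 35]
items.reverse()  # [35, 3, -4, -6, -8]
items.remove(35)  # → [3, -4, -6, -8]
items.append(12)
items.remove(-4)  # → [3, -6, -8, 12]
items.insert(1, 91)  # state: [3, 91, -6, -8, 12]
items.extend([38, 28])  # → [3, 91, -6, -8, 12, 38, 28]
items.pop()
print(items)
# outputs [3, 91, -6, -8, 12, 38]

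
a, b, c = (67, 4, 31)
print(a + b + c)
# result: 102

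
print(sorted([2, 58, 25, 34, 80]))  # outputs [2, 25, 34, 58, 80]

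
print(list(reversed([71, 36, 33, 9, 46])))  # [46, 9, 33, 36, 71]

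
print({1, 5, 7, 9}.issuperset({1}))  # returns True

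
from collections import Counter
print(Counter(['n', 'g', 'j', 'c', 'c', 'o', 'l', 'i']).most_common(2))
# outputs [('c', 2), ('n', 1)]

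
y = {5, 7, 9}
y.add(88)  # {5, 7, 9, 88}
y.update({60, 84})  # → {5, 7, 9, 60, 84, 88}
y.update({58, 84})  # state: {5, 7, 9, 58, 60, 84, 88}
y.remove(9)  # {5, 7, 58, 60, 84, 88}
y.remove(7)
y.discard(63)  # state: {5, 58, 60, 84, 88}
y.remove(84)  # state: {5, 58, 60, 88}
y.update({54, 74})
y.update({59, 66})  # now {5, 54, 58, 59, 60, 66, 74, 88}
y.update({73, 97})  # {5, 54, 58, 59, 60, 66, 73, 74, 88, 97}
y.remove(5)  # {54, 58, 59, 60, 66, 73, 74, 88, 97}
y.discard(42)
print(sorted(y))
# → [54, 58, 59, 60, 66, 73, 74, 88, 97]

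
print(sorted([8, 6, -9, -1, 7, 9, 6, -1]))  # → [-9, -1, -1, 6, 6, 7, 8, 9]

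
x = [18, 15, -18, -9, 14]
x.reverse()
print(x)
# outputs [14, -9, -18, 15, 18]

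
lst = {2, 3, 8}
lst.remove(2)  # {3, 8}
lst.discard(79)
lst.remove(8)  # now {3}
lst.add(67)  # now {3, 67}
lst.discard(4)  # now {3, 67}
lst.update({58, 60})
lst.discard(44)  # {3, 58, 60, 67}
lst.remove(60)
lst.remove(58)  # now {3, 67}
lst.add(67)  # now {3, 67}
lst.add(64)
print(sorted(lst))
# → [3, 64, 67]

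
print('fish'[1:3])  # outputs is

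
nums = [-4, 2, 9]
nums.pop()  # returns 9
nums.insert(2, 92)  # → [-4, 2, 92]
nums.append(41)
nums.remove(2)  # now [-4, 92, 41]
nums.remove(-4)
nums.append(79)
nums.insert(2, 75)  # [92, 41, 75, 79]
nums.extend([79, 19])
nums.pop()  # 19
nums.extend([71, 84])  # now [92, 41, 75, 79, 79, 71, 84]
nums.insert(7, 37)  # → [92, 41, 75, 79, 79, 71, 84, 37]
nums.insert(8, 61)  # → [92, 41, 75, 79, 79, 71, 84, 37, 61]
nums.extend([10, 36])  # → [92, 41, 75, 79, 79, 71, 84, 37, 61, 10, 36]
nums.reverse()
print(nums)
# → [36, 10, 61, 37, 84, 71, 79, 79, 75, 41, 92]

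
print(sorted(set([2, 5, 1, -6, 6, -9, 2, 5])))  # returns [-9, -6, 1, 2, 5, 6]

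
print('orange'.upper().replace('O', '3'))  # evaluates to 3RANGE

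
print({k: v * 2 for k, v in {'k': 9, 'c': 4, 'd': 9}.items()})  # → {'k': 18, 'c': 8, 'd': 18}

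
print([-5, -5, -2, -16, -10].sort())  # None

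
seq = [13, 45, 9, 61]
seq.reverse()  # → [61, 9, 45, 13]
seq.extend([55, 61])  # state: [61, 9, 45, 13, 55, 61]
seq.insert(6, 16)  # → [61, 9, 45, 13, 55, 61, 16]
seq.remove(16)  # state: [61, 9, 45, 13, 55, 61]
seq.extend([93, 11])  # [61, 9, 45, 13, 55, 61, 93, 11]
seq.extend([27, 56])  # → [61, 9, 45, 13, 55, 61, 93, 11, 27, 56]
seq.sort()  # [9, 11, 13, 27, 45, 55, 56, 61, 61, 93]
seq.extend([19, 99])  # [9, 11, 13, 27, 45, 55, 56, 61, 61, 93, 19, 99]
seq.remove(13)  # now [9, 11, 27, 45, 55, 56, 61, 61, 93, 19, 99]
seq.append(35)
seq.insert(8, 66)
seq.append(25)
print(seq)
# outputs [9, 11, 27, 45, 55, 56, 61, 61, 66, 93, 19, 99, 35, 25]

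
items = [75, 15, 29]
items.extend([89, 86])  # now [75, 15, 29, 89, 86]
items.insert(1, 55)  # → [75, 55, 15, 29, 89, 86]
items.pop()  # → 86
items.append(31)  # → [75, 55, 15, 29, 89, 31]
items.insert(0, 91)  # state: [91, 75, 55, 15, 29, 89, 31]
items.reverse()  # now [31, 89, 29, 15, 55, 75, 91]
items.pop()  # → 91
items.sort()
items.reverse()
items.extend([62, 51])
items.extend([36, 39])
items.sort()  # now [15, 29, 31, 36, 39, 51, 55, 62, 75, 89]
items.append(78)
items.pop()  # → 78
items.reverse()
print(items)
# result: [89, 75, 62, 55, 51, 39, 36, 31, 29, 15]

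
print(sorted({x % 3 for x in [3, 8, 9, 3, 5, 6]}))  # [0, 2]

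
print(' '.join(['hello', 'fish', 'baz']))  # hello fish baz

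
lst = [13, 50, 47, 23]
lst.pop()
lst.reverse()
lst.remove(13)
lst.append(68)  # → [47, 50, 68]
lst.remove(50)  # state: [47, 68]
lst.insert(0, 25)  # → [25, 47, 68]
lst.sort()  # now [25, 47, 68]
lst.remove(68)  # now [25, 47]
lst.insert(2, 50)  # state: [25, 47, 50]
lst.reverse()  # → [50, 47, 25]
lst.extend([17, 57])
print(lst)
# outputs [50, 47, 25, 17, 57]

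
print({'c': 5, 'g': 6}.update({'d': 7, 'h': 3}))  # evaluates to None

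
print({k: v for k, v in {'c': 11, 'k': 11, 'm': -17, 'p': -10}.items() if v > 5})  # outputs {'c': 11, 'k': 11}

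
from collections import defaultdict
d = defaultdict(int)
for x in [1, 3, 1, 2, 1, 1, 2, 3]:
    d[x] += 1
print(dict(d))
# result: {1: 4, 3: 2, 2: 2}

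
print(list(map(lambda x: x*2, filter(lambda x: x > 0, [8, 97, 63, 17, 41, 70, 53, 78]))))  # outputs [16, 194, 126, 34, 82, 140, 106, 156]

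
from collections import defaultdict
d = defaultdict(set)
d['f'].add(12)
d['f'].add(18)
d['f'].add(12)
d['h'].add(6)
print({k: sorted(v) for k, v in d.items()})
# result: {'f': [12, 18], 'h': [6]}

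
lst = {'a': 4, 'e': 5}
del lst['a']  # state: {'e': 5}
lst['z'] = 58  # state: {'e': 5, 'z': 58}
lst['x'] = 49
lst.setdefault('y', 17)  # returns 17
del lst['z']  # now {'e': 5, 'x': 49, 'y': 17}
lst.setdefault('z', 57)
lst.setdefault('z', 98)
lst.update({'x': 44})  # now {'e': 5, 'x': 44, 'y': 17, 'z': 57}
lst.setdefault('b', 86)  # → 86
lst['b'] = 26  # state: {'e': 5, 'x': 44, 'y': 17, 'z': 57, 'b': 26}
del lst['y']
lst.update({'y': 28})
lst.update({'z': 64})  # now {'e': 5, 'x': 44, 'z': 64, 'b': 26, 'y': 28}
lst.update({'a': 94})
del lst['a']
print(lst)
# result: {'e': 5, 'x': 44, 'z': 64, 'b': 26, 'y': 28}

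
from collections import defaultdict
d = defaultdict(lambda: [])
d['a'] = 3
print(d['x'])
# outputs []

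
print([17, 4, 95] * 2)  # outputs [17, 4, 95, 17, 4, 95]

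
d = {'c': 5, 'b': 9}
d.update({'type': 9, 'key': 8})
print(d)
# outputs {'c': 5, 'b': 9, 'type': 9, 'key': 8}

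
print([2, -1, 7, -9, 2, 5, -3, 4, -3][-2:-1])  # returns [4]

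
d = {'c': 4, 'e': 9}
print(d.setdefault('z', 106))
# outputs 106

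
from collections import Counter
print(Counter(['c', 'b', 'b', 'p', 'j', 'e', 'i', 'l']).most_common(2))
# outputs [('b', 2), ('c', 1)]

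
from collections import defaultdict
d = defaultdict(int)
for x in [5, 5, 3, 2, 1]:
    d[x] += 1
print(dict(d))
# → {5: 2, 3: 1, 2: 1, 1: 1}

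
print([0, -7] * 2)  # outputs [0, -7, 0, -7]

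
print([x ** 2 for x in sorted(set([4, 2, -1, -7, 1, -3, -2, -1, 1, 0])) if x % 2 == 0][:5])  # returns [4, 0, 4, 16]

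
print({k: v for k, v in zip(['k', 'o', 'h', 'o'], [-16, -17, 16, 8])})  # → {'k': -16, 'o': 8, 'h': 16}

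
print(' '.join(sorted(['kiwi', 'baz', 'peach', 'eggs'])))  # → baz eggs kiwi peach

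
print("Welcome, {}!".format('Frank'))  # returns Welcome, Frank!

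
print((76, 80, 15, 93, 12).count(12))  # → 1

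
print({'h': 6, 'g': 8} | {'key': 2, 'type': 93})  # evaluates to {'h': 6, 'g': 8, 'key': 2, 'type': 93}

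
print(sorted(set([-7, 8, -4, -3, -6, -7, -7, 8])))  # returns [-7, -6, -4, -3, 8]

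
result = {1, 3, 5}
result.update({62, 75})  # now {1, 3, 5, 62, 75}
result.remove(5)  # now {1, 3, 62, 75}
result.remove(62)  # {1, 3, 75}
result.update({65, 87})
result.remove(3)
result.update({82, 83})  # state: {1, 65, 75, 82, 83, 87}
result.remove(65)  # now {1, 75, 82, 83, 87}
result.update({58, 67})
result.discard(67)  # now {1, 58, 75, 82, 83, 87}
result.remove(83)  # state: {1, 58, 75, 82, 87}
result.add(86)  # {1, 58, 75, 82, 86, 87}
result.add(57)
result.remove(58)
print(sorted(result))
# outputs [1, 57, 75, 82, 86, 87]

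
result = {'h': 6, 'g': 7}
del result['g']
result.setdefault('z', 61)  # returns 61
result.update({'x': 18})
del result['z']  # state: {'h': 6, 'x': 18}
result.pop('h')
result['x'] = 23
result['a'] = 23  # {'x': 23, 'a': 23}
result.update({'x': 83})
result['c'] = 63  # {'x': 83, 'a': 23, 'c': 63}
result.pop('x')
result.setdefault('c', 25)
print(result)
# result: {'a': 23, 'c': 63}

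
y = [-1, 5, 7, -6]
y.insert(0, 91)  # [91, -1, 5, 7, -6]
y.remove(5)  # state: [91, -1, 7, -6]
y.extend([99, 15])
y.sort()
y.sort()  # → [-6, -1, 7, 15, 91, 99]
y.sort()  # [-6, -1, 7, 15, 91, 99]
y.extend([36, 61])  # [-6, -1, 7, 15, 91, 99, 36, 61]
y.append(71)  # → [-6, -1, 7, 15, 91, 99, 36, 61, 71]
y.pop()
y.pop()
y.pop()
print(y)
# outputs [-6, -1, 7, 15, 91, 99]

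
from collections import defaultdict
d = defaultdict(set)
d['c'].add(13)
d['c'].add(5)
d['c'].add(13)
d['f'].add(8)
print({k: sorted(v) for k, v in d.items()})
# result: {'c': [5, 13], 'f': [8]}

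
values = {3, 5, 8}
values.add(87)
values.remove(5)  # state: {3, 8, 87}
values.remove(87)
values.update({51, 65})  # {3, 8, 51, 65}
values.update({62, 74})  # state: {3, 8, 51, 62, 65, 74}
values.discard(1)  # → {3, 8, 51, 62, 65, 74}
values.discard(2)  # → {3, 8, 51, 62, 65, 74}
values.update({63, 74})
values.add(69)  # {3, 8, 51, 62, 63, 65, 69, 74}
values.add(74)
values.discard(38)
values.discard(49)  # {3, 8, 51, 62, 63, 65, 69, 74}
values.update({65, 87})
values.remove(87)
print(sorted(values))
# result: [3, 8, 51, 62, 63, 65, 69, 74]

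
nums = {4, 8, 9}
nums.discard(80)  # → {4, 8, 9}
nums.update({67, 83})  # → {4, 8, 9, 67, 83}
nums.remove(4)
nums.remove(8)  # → {9, 67, 83}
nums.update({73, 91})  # {9, 67, 73, 83, 91}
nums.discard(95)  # {9, 67, 73, 83, 91}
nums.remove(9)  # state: {67, 73, 83, 91}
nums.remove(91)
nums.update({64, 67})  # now {64, 67, 73, 83}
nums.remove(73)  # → {64, 67, 83}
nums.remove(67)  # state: {64, 83}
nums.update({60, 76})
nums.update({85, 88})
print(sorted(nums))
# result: [60, 64, 76, 83, 85, 88]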